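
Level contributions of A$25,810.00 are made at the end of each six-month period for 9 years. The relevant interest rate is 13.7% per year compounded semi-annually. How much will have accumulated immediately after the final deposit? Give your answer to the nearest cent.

A$864,975.24

This is an ordinary annuity: 18 deposits of A$25,810.00 at the end of each six-month period.
Periodic rate r = 0.137/2 per half-year; n is counted in half-years.
FV = PMT × [((1+r)^n − 1)/r] = 25,810 × [(1+r)^18 − 1] / r = A$864,975.24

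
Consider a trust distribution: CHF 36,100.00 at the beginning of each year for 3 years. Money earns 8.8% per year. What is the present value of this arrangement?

This is an annuity due: 3 payments of CHF 36,100.00 at the beginning of each year.
Periodic rate r = 0.088 per year.
PV = PMT × [(1 − (1+r)^−n)/r] × (1+r) = 36,100 × [1 − (1+r)^−3] / r × (1+r) = CHF 99,776.61

CHF 99,776.61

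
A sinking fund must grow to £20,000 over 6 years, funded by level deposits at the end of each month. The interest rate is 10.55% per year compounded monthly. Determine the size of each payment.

Level ordinary annuity; solve FV = PMT × [((1+r)^n − 1)/r] for PMT.
Periodic rate r = 0.1055/12 per month; n is counted in months.
With n = 72: PMT = 20,000 / ([((1+r)^n − 1)/r]) = £200.25

£200.25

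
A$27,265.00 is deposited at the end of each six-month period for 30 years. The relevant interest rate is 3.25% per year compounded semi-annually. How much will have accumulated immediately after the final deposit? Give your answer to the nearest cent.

A$2,735,679.48

This is an ordinary annuity: 60 deposits of A$27,265.00 at the end of each six-month period.
Periodic rate r = 0.0325/2 per half-year; n is counted in half-years.
FV = PMT × [((1+r)^n − 1)/r] = 27,265 × [(1+r)^60 − 1] / r = A$2,735,679.48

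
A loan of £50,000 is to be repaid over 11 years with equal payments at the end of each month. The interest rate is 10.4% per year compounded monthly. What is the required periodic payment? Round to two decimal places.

Level ordinary annuity; solve PV = PMT × [(1 − (1+r)^−n)/r] for PMT.
Periodic rate r = 0.104/12 per month; n is counted in months.
With n = 132: PMT = 50,000 / ([(1 − (1+r)^−n)/r]) = £637.36

£637.36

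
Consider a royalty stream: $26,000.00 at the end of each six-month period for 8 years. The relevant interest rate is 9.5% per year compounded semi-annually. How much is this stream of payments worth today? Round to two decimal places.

$286,863.92

This is an ordinary annuity: 16 payments of $26,000.00 at the end of each six-month period.
Periodic rate r = 0.095/2 per half-year; n is counted in half-years.
PV = PMT × [(1 − (1+r)^−n)/r] = 26,000 × [1 − (1+r)^−16] / r = $286,863.92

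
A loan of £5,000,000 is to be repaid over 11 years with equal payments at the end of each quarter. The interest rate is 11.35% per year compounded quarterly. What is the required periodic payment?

Level ordinary annuity; solve PV = PMT × [(1 − (1+r)^−n)/r] for PMT.
Periodic rate r = 0.1135/4 per quarter; n is counted in quarters.
With n = 44: PMT = 5,000,000 / ([(1 − (1+r)^−n)/r]) = £200,379.04

£200,379.04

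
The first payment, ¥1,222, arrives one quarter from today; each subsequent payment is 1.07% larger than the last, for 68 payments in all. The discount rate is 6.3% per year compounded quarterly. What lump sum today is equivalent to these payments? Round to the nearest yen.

Periodic rate r = 0.063/4 per quarter; n is counted in quarters.
Growing ordinary annuity: PV = PMT₁ × [1 − ((1+g)/(1+r))^n] / (r − g) = 1,222 × [1 − ((1+0.0107)/(1+r))^68] / (r − 0.0107) = ¥69,560.

¥69,560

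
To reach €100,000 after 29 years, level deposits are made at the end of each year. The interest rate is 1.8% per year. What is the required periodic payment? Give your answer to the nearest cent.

€2,656.48

Level ordinary annuity; solve FV = PMT × [((1+r)^n − 1)/r] for PMT.
Periodic rate r = 0.018 per year.
With n = 29: PMT = 100,000 / ([((1+r)^n − 1)/r]) = €2,656.48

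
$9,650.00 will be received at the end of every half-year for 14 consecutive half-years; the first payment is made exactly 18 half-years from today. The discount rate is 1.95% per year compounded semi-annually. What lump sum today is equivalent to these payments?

$106,597.71

Ordinary annuity of 14 payments, first payment at period 18.
Periodic rate r = 0.0195/2 per half-year; n is counted in half-years.
The ordinary-annuity PV formula values the stream one period before the first payment (period 17); discount that back 17 periods:
PV₀ = 9,650 × [1 − (1+r)^−14] / r × (1+r)^−17 = $106,597.71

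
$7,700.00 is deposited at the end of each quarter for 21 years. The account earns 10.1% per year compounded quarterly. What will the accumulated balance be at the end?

This is an ordinary annuity: 84 deposits of $7,700.00 at the end of each quarter.
Periodic rate r = 0.101/4 per quarter; n is counted in quarters.
FV = PMT × [((1+r)^n − 1)/r] = 7,700 × [(1+r)^84 − 1] / r = $2,172,076.22

$2,172,076.22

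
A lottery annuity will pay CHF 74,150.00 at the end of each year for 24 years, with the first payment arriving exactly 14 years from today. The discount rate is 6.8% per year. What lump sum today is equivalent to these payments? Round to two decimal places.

CHF 368,032.97

Ordinary annuity of 24 payments, first payment at period 14.
Periodic rate r = 0.068 per year.
The ordinary-annuity PV formula values the stream one period before the first payment (period 13); discount that back 13 periods:
PV₀ = 74,150 × [1 − (1+r)^−24] / r × (1+r)^−13 = CHF 368,032.97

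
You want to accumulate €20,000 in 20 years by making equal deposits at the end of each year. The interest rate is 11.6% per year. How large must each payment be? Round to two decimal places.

€290.72

Level ordinary annuity; solve FV = PMT × [((1+r)^n − 1)/r] for PMT.
Periodic rate r = 0.116 per year.
With n = 20: PMT = 20,000 / ([((1+r)^n − 1)/r]) = €290.72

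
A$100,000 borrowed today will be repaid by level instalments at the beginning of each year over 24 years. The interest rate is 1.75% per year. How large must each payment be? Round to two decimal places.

A$5,050.19

Level annuity due; solve PV = PMT × [(1 − (1+r)^−n)/r] × (1+r) for PMT.
Periodic rate r = 0.0175 per year.
With n = 24: PMT = 100,000 / ([(1 − (1+r)^−n)/r] × (1+r)) = A$5,050.19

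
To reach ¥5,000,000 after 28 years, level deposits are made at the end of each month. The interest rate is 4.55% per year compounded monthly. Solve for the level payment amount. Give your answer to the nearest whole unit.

Level ordinary annuity; solve FV = PMT × [((1+r)^n − 1)/r] for PMT.
Periodic rate r = 0.0455/12 per month; n is counted in months.
With n = 336: PMT = 5,000,000 / ([((1+r)^n − 1)/r]) = ¥7,387

¥7,387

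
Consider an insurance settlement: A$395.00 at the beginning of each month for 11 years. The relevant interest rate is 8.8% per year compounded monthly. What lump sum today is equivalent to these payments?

A$33,576.01

This is an annuity due: 132 payments of A$395.00 at the beginning of each month.
Periodic rate r = 0.088/12 per month; n is counted in months.
PV = PMT × [(1 − (1+r)^−n)/r] × (1+r) = 395 × [1 − (1+r)^−132] / r × (1+r) = A$33,576.01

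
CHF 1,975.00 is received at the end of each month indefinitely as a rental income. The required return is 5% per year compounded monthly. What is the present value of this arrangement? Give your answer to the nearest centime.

CHF 474,000.00

Periodic rate r = 0.05/12 per month.
Level perpetuity: PV = PMT / r = 1,975 / (0.05/12) = CHF 474,000.00.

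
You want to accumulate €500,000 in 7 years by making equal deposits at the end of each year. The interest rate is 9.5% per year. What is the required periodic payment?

€53,518.01

Level ordinary annuity; solve FV = PMT × [((1+r)^n − 1)/r] for PMT.
Periodic rate r = 0.095 per year.
With n = 7: PMT = 500,000 / ([((1+r)^n − 1)/r]) = €53,518.01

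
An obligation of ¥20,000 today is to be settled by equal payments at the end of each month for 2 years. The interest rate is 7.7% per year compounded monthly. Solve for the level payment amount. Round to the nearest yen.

Level ordinary annuity; solve PV = PMT × [(1 − (1+r)^−n)/r] for PMT.
Periodic rate r = 0.077/12 per month; n is counted in months.
With n = 24: PMT = 20,000 / ([(1 − (1+r)^−n)/r]) = ¥902

¥902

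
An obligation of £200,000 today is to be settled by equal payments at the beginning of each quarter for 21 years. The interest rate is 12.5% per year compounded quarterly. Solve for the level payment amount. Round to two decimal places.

£6,554.91

Level annuity due; solve PV = PMT × [(1 − (1+r)^−n)/r] × (1+r) for PMT.
Periodic rate r = 0.125/4 per quarter; n is counted in quarters.
With n = 84: PMT = 200,000 / ([(1 − (1+r)^−n)/r] × (1+r)) = £6,554.91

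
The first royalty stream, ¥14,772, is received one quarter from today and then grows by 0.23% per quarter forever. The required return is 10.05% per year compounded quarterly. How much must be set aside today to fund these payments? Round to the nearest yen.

¥647,185

Periodic rate r = 0.1005/4 per quarter.
Growing perpetuity (Gordon): PV = PMT₁ / (r − g) = 14,772 / (r − 0.0023) = ¥647,185.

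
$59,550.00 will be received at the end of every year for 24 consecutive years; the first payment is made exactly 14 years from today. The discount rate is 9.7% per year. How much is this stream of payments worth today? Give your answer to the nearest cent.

$164,282.96

Ordinary annuity of 24 payments, first payment at period 14.
Periodic rate r = 0.097 per year.
The ordinary-annuity PV formula values the stream one period before the first payment (period 13); discount that back 13 periods:
PV₀ = 59,550 × [1 − (1+r)^−24] / r × (1+r)^−13 = $164,282.96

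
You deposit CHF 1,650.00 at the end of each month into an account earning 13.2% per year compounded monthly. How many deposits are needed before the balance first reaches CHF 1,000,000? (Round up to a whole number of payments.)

187 payments

Periodic rate r = 0.132/12 per month; n is counted in months.
Ordinary annuity FV: 1,000,000 = 1,650 × [((1+r)^n − 1)/r].
(1+r)^n = 1 + 1,000,000 × r / 1,650, so n = ln(1 + 1,000,000·r/1,650) / ln(1+r) = 186.19.
Round up to a whole number of payments: n = 187.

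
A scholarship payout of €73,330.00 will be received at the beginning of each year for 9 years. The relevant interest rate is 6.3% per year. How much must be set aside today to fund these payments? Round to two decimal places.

This is an annuity due: 9 payments of €73,330.00 at the beginning of each year.
Periodic rate r = 0.063 per year.
PV = PMT × [(1 − (1+r)^−n)/r] × (1+r) = 73,330 × [1 − (1+r)^−9] / r × (1+r) = €523,336.38

€523,336.38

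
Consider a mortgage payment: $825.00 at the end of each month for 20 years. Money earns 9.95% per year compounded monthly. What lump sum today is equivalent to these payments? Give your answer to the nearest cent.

$85,784.58

This is an ordinary annuity: 240 payments of $825.00 at the end of each month.
Periodic rate r = 0.0995/12 per month; n is counted in months.
PV = PMT × [(1 − (1+r)^−n)/r] = 825 × [1 − (1+r)^−240] / r = $85,784.58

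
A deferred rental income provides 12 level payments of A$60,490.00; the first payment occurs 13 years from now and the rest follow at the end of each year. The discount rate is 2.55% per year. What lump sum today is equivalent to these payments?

Ordinary annuity of 12 payments, first payment at period 13.
Periodic rate r = 0.0255 per year.
The ordinary-annuity PV formula values the stream one period before the first payment (period 12); discount that back 12 periods:
PV₀ = 60,490 × [1 − (1+r)^−12] / r × (1+r)^−12 = A$457,292.93

A$457,292.93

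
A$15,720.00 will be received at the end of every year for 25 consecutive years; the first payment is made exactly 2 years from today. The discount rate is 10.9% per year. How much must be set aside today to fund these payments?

Ordinary annuity of 25 payments, first payment at period 2.
Periodic rate r = 0.109 per year.
The ordinary-annuity PV formula values the stream one period before the first payment (period 1); discount that back 1 periods:
PV₀ = 15,720 × [1 − (1+r)^−25] / r × (1+r)^−1 = A$120,254.73

A$120,254.73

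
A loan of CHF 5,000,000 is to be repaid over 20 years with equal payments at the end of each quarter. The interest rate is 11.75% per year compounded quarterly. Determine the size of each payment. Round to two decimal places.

Level ordinary annuity; solve PV = PMT × [(1 − (1+r)^−n)/r] for PMT.
Periodic rate r = 0.1175/4 per quarter; n is counted in quarters.
With n = 80: PMT = 5,000,000 / ([(1 − (1+r)^−n)/r]) = CHF 162,950.58

CHF 162,950.58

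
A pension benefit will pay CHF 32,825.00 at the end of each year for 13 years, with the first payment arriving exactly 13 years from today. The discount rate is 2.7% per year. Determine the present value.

Ordinary annuity of 13 payments, first payment at period 13.
Periodic rate r = 0.027 per year.
The ordinary-annuity PV formula values the stream one period before the first payment (period 12); discount that back 12 periods:
PV₀ = 32,825 × [1 − (1+r)^−13] / r × (1+r)^−12 = CHF 258,502.83

CHF 258,502.83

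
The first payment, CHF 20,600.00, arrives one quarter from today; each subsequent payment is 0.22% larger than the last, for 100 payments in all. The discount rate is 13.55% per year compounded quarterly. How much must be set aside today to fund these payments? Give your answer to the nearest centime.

CHF 621,395.94

Periodic rate r = 0.1355/4 per quarter; n is counted in quarters.
Growing ordinary annuity: PV = PMT₁ × [1 − ((1+g)/(1+r))^n] / (r − g) = 20,600 × [1 − ((1+0.0022)/(1+r))^100] / (r − 0.0022) = CHF 621,395.94.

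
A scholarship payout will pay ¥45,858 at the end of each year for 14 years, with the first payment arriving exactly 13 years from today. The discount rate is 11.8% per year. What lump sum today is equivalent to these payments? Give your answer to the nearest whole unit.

¥80,532

Ordinary annuity of 14 payments, first payment at period 13.
Periodic rate r = 0.118 per year.
The ordinary-annuity PV formula values the stream one period before the first payment (period 12); discount that back 12 periods:
PV₀ = 45,858 × [1 − (1+r)^−14] / r × (1+r)^−12 = ¥80,532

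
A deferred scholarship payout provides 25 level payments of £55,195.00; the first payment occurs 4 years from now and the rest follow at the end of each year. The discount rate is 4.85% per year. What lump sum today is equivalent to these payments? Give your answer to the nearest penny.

£685,144.71

Ordinary annuity of 25 payments, first payment at period 4.
Periodic rate r = 0.0485 per year.
The ordinary-annuity PV formula values the stream one period before the first payment (period 3); discount that back 3 periods:
PV₀ = 55,195 × [1 − (1+r)^−25] / r × (1+r)^−3 = £685,144.71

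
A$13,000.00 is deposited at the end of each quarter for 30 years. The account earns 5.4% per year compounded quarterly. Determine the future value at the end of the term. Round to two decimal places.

This is an ordinary annuity: 120 deposits of A$13,000.00 at the end of each quarter.
Periodic rate r = 0.054/4 per quarter; n is counted in quarters.
FV = PMT × [((1+r)^n − 1)/r] = 13,000 × [(1+r)^120 − 1] / r = A$3,850,525.63

A$3,850,525.63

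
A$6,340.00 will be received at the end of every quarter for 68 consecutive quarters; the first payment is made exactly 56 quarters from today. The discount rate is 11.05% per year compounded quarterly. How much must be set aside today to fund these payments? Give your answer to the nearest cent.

Ordinary annuity of 68 payments, first payment at period 56.
Periodic rate r = 0.1105/4 per quarter; n is counted in quarters.
The ordinary-annuity PV formula values the stream one period before the first payment (period 55); discount that back 55 periods:
PV₀ = 6,340 × [1 − (1+r)^−68] / r × (1+r)^−55 = A$43,234.49

A$43,234.49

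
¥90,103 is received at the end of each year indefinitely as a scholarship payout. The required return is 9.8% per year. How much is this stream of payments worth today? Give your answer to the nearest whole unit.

Periodic rate r = 0.098 per year.
Level perpetuity: PV = PMT / r = 90,103 / (0.098) = ¥919,418.

¥919,418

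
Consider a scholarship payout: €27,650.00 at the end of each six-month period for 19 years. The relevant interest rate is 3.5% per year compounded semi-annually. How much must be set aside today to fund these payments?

€762,760.77

This is an ordinary annuity: 38 payments of €27,650.00 at the end of each six-month period.
Periodic rate r = 0.035/2 per half-year; n is counted in half-years.
PV = PMT × [(1 − (1+r)^−n)/r] = 27,650 × [1 − (1+r)^−38] / r = €762,760.77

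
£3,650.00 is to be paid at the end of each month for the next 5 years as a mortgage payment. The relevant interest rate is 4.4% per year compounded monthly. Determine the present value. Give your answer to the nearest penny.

This is an ordinary annuity: 60 payments of £3,650.00 at the end of each month.
Periodic rate r = 0.044/12 per month; n is counted in months.
PV = PMT × [(1 − (1+r)^−n)/r] = 3,650 × [1 − (1+r)^−60] / r = £196,262.07

£196,262.07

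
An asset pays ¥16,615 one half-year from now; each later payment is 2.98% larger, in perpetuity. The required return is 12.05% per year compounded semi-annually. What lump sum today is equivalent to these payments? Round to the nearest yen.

¥545,649

Periodic rate r = 0.1205/2 per half-year.
Growing perpetuity (Gordon): PV = PMT₁ / (r − g) = 16,615 / (r − 0.0298) = ¥545,649.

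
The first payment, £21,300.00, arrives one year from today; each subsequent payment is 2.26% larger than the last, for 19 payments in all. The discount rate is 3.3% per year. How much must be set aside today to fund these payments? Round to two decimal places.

Periodic rate r = 0.033 per year.
Growing ordinary annuity: PV = PMT₁ × [1 − ((1+g)/(1+r))^n] / (r − g) = 21,300 × [1 − ((1+0.0226)/(1+r))^19] / (r − 0.0226) = £358,219.22.

£358,219.22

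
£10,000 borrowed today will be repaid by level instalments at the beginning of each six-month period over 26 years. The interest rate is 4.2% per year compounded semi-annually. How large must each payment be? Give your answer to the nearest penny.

£311.34

Level annuity due; solve PV = PMT × [(1 − (1+r)^−n)/r] × (1+r) for PMT.
Periodic rate r = 0.042/2 per half-year; n is counted in half-years.
With n = 52: PMT = 10,000 / ([(1 − (1+r)^−n)/r] × (1+r)) = £311.34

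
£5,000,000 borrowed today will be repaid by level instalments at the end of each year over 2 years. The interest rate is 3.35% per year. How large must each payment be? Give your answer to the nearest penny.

Level ordinary annuity; solve PV = PMT × [(1 − (1+r)^−n)/r] for PMT.
Periodic rate r = 0.0335 per year.
With n = 2: PMT = 5,000,000 / ([(1 − (1+r)^−n)/r]) = £2,626,314.85

£2,626,314.85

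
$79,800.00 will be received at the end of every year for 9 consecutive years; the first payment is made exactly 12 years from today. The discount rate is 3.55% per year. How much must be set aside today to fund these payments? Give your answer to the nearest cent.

$412,671.01

Ordinary annuity of 9 payments, first payment at period 12.
Periodic rate r = 0.0355 per year.
The ordinary-annuity PV formula values the stream one period before the first payment (period 11); discount that back 11 periods:
PV₀ = 79,800 × [1 − (1+r)^−9] / r × (1+r)^−11 = $412,671.01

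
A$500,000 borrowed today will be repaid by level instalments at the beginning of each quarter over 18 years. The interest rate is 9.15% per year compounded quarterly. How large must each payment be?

Level annuity due; solve PV = PMT × [(1 − (1+r)^−n)/r] × (1+r) for PMT.
Periodic rate r = 0.0915/4 per quarter; n is counted in quarters.
With n = 72: PMT = 500,000 / ([(1 − (1+r)^−n)/r] × (1+r)) = A$13,911.67

A$13,911.67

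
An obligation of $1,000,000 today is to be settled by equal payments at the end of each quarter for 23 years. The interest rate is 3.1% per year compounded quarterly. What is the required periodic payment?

Level ordinary annuity; solve PV = PMT × [(1 − (1+r)^−n)/r] for PMT.
Periodic rate r = 0.031/4 per quarter; n is counted in quarters.
With n = 92: PMT = 1,000,000 / ([(1 − (1+r)^−n)/r]) = $15,241.52

$15,241.52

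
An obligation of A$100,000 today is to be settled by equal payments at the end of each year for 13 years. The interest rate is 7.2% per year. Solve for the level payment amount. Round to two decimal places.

Level ordinary annuity; solve PV = PMT × [(1 − (1+r)^−n)/r] for PMT.
Periodic rate r = 0.072 per year.
With n = 13: PMT = 100,000 / ([(1 − (1+r)^−n)/r]) = A$12,101.08

A$12,101.08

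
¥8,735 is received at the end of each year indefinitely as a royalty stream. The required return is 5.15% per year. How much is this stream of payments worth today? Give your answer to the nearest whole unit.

Periodic rate r = 0.0515 per year.
Level perpetuity: PV = PMT / r = 8,735 / (0.0515) = ¥169,612.

¥169,612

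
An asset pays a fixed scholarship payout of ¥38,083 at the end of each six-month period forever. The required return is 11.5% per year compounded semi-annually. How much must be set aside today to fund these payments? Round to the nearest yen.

Periodic rate r = 0.115/2 per half-year.
Level perpetuity: PV = PMT / r = 38,083 / (0.115/2) = ¥662,313.

¥662,313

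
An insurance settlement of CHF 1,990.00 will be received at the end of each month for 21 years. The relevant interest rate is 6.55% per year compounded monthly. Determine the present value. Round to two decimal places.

CHF 272,100.67

This is an ordinary annuity: 252 payments of CHF 1,990.00 at the end of each month.
Periodic rate r = 0.0655/12 per month; n is counted in months.
PV = PMT × [(1 − (1+r)^−n)/r] = 1,990 × [1 − (1+r)^−252] / r = CHF 272,100.67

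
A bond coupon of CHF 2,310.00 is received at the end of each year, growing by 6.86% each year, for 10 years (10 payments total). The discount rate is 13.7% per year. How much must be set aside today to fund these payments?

Periodic rate r = 0.137 per year.
Growing ordinary annuity: PV = PMT₁ × [1 − ((1+g)/(1+r))^n] / (r − g) = 2,310 × [1 − ((1+0.0686)/(1+r))^10] / (r − 0.0686) = CHF 15,612.47.

CHF 15,612.47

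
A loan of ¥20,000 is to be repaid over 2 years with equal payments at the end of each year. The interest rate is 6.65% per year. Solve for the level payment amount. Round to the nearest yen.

¥11,008

Level ordinary annuity; solve PV = PMT × [(1 − (1+r)^−n)/r] for PMT.
Periodic rate r = 0.0665 per year.
With n = 2: PMT = 20,000 / ([(1 − (1+r)^−n)/r]) = ¥11,008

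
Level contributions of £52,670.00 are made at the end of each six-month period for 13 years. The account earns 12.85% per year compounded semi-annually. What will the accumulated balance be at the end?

£3,318,565.34

This is an ordinary annuity: 26 deposits of £52,670.00 at the end of each six-month period.
Periodic rate r = 0.1285/2 per half-year; n is counted in half-years.
FV = PMT × [((1+r)^n − 1)/r] = 52,670 × [(1+r)^26 − 1] / r = £3,318,565.34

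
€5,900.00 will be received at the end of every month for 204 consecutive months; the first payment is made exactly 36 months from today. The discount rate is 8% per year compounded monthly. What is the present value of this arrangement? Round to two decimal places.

Ordinary annuity of 204 payments, first payment at period 36.
Periodic rate r = 0.08/12 per month; n is counted in months.
The ordinary-annuity PV formula values the stream one period before the first payment (period 35); discount that back 35 periods:
PV₀ = 5,900 × [1 − (1+r)^−204] / r × (1+r)^−35 = €520,537.94

€520,537.94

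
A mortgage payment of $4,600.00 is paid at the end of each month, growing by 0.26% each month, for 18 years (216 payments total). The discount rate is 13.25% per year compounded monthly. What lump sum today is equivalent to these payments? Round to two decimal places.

$455,832.60

Periodic rate r = 0.1325/12 per month; n is counted in months.
Growing ordinary annuity: PV = PMT₁ × [1 − ((1+g)/(1+r))^n] / (r − g) = 4,600 × [1 − ((1+0.0026)/(1+r))^216] / (r − 0.0026) = $455,832.60.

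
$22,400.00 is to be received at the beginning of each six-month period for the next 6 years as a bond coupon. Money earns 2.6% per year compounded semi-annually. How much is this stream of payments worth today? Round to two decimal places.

This is an annuity due: 12 payments of $22,400.00 at the beginning of each six-month period.
Periodic rate r = 0.026/2 per half-year; n is counted in half-years.
PV = PMT × [(1 − (1+r)^−n)/r] × (1+r) = 22,400 × [1 − (1+r)^−12] / r × (1+r) = $250,616.08

$250,616.08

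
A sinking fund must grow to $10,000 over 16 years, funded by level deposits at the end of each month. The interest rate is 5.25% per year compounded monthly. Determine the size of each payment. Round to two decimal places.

Level ordinary annuity; solve FV = PMT × [((1+r)^n − 1)/r] for PMT.
Periodic rate r = 0.0525/12 per month; n is counted in months.
With n = 192: PMT = 10,000 / ([((1+r)^n − 1)/r]) = $33.34

$33.34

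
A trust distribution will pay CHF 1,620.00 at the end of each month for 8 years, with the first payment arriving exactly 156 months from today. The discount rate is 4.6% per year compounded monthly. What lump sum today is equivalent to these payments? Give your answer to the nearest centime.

CHF 71,793.69

Ordinary annuity of 96 payments, first payment at period 156.
Periodic rate r = 0.046/12 per month; n is counted in months.
The ordinary-annuity PV formula values the stream one period before the first payment (period 155); discount that back 155 periods:
PV₀ = 1,620 × [1 − (1+r)^−96] / r × (1+r)^−155 = CHF 71,793.69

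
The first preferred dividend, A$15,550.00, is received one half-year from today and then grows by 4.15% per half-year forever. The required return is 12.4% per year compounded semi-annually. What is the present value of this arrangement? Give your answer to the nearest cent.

Periodic rate r = 0.124/2 per half-year.
Growing perpetuity (Gordon): PV = PMT₁ / (r − g) = 15,550 / (r − 0.0415) = A$758,536.59.

A$758,536.59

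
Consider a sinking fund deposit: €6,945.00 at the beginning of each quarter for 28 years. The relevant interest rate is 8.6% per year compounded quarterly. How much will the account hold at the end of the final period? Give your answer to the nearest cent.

€3,244,156.52

This is an annuity due: 112 deposits of €6,945.00 at the beginning of each quarter.
Periodic rate r = 0.086/4 per quarter; n is counted in quarters.
FV = PMT × [((1+r)^n − 1)/r] × (1+r) = 6,945 × [(1+r)^112 − 1] / r × (1+r) = €3,244,156.52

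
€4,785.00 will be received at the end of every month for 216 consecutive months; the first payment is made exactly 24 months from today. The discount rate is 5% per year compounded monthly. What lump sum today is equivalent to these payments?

Ordinary annuity of 216 payments, first payment at period 24.
Periodic rate r = 0.05/12 per month; n is counted in months.
The ordinary-annuity PV formula values the stream one period before the first payment (period 23); discount that back 23 periods:
PV₀ = 4,785 × [1 − (1+r)^−216] / r × (1+r)^−23 = €618,546.40

€618,546.40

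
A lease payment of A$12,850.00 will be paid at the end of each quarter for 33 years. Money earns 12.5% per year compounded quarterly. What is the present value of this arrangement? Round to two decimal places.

This is an ordinary annuity: 132 payments of A$12,850.00 at the end of each quarter.
Periodic rate r = 0.125/4 per quarter; n is counted in quarters.
PV = PMT × [(1 − (1+r)^−n)/r] = 12,850 × [1 − (1+r)^−132] / r = A$404,120.38

A$404,120.38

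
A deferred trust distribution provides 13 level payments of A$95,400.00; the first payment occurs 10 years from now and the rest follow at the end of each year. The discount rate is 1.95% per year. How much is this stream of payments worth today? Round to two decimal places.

A$912,912.77

Ordinary annuity of 13 payments, first payment at period 10.
Periodic rate r = 0.0195 per year.
The ordinary-annuity PV formula values the stream one period before the first payment (period 9); discount that back 9 periods:
PV₀ = 95,400 × [1 − (1+r)^−13] / r × (1+r)^−9 = A$912,912.77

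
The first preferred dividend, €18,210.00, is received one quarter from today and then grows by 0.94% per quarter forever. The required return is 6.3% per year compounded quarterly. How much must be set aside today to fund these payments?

Periodic rate r = 0.063/4 per quarter.
Growing perpetuity (Gordon): PV = PMT₁ / (r − g) = 18,210 / (r − 0.0094) = €2,867,716.54.

€2,867,716.54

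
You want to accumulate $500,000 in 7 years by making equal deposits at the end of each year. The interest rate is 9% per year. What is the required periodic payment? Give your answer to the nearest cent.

$54,345.26

Level ordinary annuity; solve FV = PMT × [((1+r)^n − 1)/r] for PMT.
Periodic rate r = 0.09 per year.
With n = 7: PMT = 500,000 / ([((1+r)^n − 1)/r]) = $54,345.26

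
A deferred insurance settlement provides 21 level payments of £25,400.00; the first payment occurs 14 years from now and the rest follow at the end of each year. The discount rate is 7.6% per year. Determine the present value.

Ordinary annuity of 21 payments, first payment at period 14.
Periodic rate r = 0.076 per year.
The ordinary-annuity PV formula values the stream one period before the first payment (period 13); discount that back 13 periods:
PV₀ = 25,400 × [1 − (1+r)^−21] / r × (1+r)^−13 = £101,266.56

£101,266.56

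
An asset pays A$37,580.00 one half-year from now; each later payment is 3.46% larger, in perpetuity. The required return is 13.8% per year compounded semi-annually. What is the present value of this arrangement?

Periodic rate r = 0.138/2 per half-year.
Growing perpetuity (Gordon): PV = PMT₁ / (r − g) = 37,580 / (r − 0.0346) = A$1,092,441.86.

A$1,092,441.86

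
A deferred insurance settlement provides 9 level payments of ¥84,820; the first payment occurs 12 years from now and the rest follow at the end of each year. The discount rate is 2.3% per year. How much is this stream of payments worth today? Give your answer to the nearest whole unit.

Ordinary annuity of 9 payments, first payment at period 12.
Periodic rate r = 0.023 per year.
The ordinary-annuity PV formula values the stream one period before the first payment (period 11); discount that back 11 periods:
PV₀ = 84,820 × [1 − (1+r)^−9] / r × (1+r)^−11 = ¥531,470

¥531,470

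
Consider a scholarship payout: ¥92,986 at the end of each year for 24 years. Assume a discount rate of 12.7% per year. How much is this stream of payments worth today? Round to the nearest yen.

¥690,636

This is an ordinary annuity: 24 payments of ¥92,986 at the end of each year.
Periodic rate r = 0.127 per year.
PV = PMT × [(1 − (1+r)^−n)/r] = 92,986 × [1 − (1+r)^−24] / r = ¥690,636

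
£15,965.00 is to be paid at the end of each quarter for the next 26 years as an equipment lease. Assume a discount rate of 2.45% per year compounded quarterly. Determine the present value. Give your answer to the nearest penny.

£1,225,316.43

This is an ordinary annuity: 104 payments of £15,965.00 at the end of each quarter.
Periodic rate r = 0.0245/4 per quarter; n is counted in quarters.
PV = PMT × [(1 − (1+r)^−n)/r] = 15,965 × [1 − (1+r)^−104] / r = £1,225,316.43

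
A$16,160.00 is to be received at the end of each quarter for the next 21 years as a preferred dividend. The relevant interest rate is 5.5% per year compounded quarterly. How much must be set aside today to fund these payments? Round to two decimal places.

A$802,069.14

This is an ordinary annuity: 84 payments of A$16,160.00 at the end of each quarter.
Periodic rate r = 0.055/4 per quarter; n is counted in quarters.
PV = PMT × [(1 − (1+r)^−n)/r] = 16,160 × [1 − (1+r)^−84] / r = A$802,069.14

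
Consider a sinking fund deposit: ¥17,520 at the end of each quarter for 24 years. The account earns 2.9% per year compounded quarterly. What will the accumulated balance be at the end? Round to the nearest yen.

This is an ordinary annuity: 96 deposits of ¥17,520 at the end of each quarter.
Periodic rate r = 0.029/4 per quarter; n is counted in quarters.
FV = PMT × [((1+r)^n − 1)/r] = 17,520 × [(1+r)^96 − 1] / r = ¥2,418,205

¥2,418,205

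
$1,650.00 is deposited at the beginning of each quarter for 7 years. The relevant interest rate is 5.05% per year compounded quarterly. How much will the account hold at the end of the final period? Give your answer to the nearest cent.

$55,702.57

This is an annuity due: 28 deposits of $1,650.00 at the beginning of each quarter.
Periodic rate r = 0.0505/4 per quarter; n is counted in quarters.
FV = PMT × [((1+r)^n − 1)/r] × (1+r) = 1,650 × [(1+r)^28 − 1] / r × (1+r) = $55,702.57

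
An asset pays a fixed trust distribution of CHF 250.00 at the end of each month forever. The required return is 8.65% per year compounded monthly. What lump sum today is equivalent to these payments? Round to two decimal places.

CHF 34,682.08

Periodic rate r = 0.0865/12 per month.
Level perpetuity: PV = PMT / r = 250 / (0.0865/12) = CHF 34,682.08.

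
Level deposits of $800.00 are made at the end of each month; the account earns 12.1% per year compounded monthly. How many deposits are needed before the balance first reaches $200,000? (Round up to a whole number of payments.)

126 payments

Periodic rate r = 0.121/12 per month; n is counted in months.
Ordinary annuity FV: 200,000 = 800 × [((1+r)^n − 1)/r].
(1+r)^n = 1 + 200,000 × r / 800, so n = ln(1 + 200,000·r/800) / ln(1+r) = 125.46.
Round up to a whole number of payments: n = 126.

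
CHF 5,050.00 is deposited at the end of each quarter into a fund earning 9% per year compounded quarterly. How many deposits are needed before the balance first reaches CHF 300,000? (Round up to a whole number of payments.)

39 payments

Periodic rate r = 0.09/4 per quarter; n is counted in quarters.
Ordinary annuity FV: 300,000 = 5,050 × [((1+r)^n − 1)/r].
(1+r)^n = 1 + 300,000 × r / 5,050, so n = ln(1 + 300,000·r/5,050) / ln(1+r) = 38.14.
Round up to a whole number of payments: n = 39.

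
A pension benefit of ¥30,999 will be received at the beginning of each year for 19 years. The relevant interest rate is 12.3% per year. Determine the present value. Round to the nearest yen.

¥251,791

This is an annuity due: 19 payments of ¥30,999 at the beginning of each year.
Periodic rate r = 0.123 per year.
PV = PMT × [(1 − (1+r)^−n)/r] × (1+r) = 30,999 × [1 − (1+r)^−19] / r × (1+r) = ¥251,791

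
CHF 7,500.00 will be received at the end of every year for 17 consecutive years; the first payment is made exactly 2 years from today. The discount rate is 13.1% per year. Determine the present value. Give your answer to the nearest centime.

Ordinary annuity of 17 payments, first payment at period 2.
Periodic rate r = 0.131 per year.
The ordinary-annuity PV formula values the stream one period before the first payment (period 1); discount that back 1 periods:
PV₀ = 7,500 × [1 − (1+r)^−17] / r × (1+r)^−1 = CHF 44,376.61

CHF 44,376.61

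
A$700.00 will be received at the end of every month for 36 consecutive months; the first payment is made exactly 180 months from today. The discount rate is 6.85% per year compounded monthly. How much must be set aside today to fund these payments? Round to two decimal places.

A$8,202.19

Ordinary annuity of 36 payments, first payment at period 180.
Periodic rate r = 0.0685/12 per month; n is counted in months.
The ordinary-annuity PV formula values the stream one period before the first payment (period 179); discount that back 179 periods:
PV₀ = 700 × [1 − (1+r)^−36] / r × (1+r)^−179 = A$8,202.19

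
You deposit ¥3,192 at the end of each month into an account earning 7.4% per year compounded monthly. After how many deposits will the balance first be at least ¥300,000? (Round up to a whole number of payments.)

75 payments

Periodic rate r = 0.074/12 per month; n is counted in months.
Ordinary annuity FV: 300,000 = 3,192 × [((1+r)^n − 1)/r].
(1+r)^n = 1 + 300,000 × r / 3,192, so n = ln(1 + 300,000·r/3,192) / ln(1+r) = 74.36.
Round up to a whole number of payments: n = 75.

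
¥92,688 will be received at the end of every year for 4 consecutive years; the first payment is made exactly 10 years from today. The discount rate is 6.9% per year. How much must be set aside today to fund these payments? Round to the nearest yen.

¥172,603

Ordinary annuity of 4 payments, first payment at period 10.
Periodic rate r = 0.069 per year.
The ordinary-annuity PV formula values the stream one period before the first payment (period 9); discount that back 9 periods:
PV₀ = 92,688 × [1 − (1+r)^−4] / r × (1+r)^−9 = ¥172,603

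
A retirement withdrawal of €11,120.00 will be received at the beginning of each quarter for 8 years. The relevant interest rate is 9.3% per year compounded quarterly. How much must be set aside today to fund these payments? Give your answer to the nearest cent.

€254,843.07

This is an annuity due: 32 payments of €11,120.00 at the beginning of each quarter.
Periodic rate r = 0.093/4 per quarter; n is counted in quarters.
PV = PMT × [(1 − (1+r)^−n)/r] × (1+r) = 11,120 × [1 − (1+r)^−32] / r × (1+r) = €254,843.07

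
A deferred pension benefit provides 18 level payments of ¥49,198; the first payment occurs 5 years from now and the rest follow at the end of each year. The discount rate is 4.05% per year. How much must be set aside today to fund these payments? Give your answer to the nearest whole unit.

Ordinary annuity of 18 payments, first payment at period 5.
Periodic rate r = 0.0405 per year.
The ordinary-annuity PV formula values the stream one period before the first payment (period 4); discount that back 4 periods:
PV₀ = 49,198 × [1 − (1+r)^−18] / r × (1+r)^−4 = ¥529,207

¥529,207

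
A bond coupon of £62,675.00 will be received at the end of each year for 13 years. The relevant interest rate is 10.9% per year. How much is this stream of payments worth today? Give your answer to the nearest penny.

£425,184.16

This is an ordinary annuity: 13 payments of £62,675.00 at the end of each year.
Periodic rate r = 0.109 per year.
PV = PMT × [(1 − (1+r)^−n)/r] = 62,675 × [1 − (1+r)^−13] / r = £425,184.16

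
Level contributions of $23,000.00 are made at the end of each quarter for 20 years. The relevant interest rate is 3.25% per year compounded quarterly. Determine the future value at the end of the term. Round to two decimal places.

$2,577,461.92

This is an ordinary annuity: 80 deposits of $23,000.00 at the end of each quarter.
Periodic rate r = 0.0325/4 per quarter; n is counted in quarters.
FV = PMT × [((1+r)^n − 1)/r] = 23,000 × [(1+r)^80 − 1] / r = $2,577,461.92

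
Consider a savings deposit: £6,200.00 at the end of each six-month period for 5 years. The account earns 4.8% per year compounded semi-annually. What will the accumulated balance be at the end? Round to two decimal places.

£69,143.07

This is an ordinary annuity: 10 deposits of £6,200.00 at the end of each six-month period.
Periodic rate r = 0.048/2 per half-year; n is counted in half-years.
FV = PMT × [((1+r)^n − 1)/r] = 6,200 × [(1+r)^10 − 1] / r = £69,143.07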